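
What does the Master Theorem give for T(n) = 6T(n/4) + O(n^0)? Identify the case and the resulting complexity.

Master Theorem for T(n) = 6T(n/4) + O(n^0):

a = 6, b = 4, c = 0
log_b(a) = log_4(6) = 1.2925

Case 1: c = 0 < log_4(6) = 1.2925
T(n) = O(n^(log_4 6))

For T(n) = 6T(n/4) + O(n^0): log_4(6) = 1.2925. This is Case 1 of the Master Theorem (c < log_b(a), work dominated by leaves), giving O(n^(log_4 6)).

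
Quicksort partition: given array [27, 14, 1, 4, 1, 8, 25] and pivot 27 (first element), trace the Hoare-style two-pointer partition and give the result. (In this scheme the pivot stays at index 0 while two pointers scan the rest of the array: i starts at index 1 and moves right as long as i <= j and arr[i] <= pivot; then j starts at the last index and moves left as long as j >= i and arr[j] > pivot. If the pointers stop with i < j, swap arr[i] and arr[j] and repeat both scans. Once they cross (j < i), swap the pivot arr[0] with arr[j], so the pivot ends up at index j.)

Hoare-style two-pointer partition with pivot = 27:

Initial array: [27, 14, 1, 4, 1, 8, 25]

Pointers start at i = 1, j = 6.
i ends at 7, j ends at 6: the pointers have crossed (j < i), so scanning stops.

Swap pivot arr[0] with arr[6] to place pivot at position 6: [25, 14, 1, 4, 1, 8, 27]
Pivot position: 6

After partitioning with pivot 27, the array becomes [25, 14, 1, 4, 1, 8, 27]. The pivot is placed at index 6. All elements to the left of the pivot are <= 27, and all elements to the right are > 27.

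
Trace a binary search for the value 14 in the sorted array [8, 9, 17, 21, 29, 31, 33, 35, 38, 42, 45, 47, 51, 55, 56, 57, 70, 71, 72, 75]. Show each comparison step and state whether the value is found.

Binary search for 14 in [8, 9, 17, 21, 29, 31, 33, 35, 38, 42, 45, 47, 51, 55, 56, 57, 70, 71, 72, 75]:

lo=0, hi=19, mid=9, arr[mid]=42 -> 42 > 14, search left half
lo=0, hi=8, mid=4, arr[mid]=29 -> 29 > 14, search left half
lo=0, hi=3, mid=1, arr[mid]=9 -> 9 < 14, search right half
lo=2, hi=3, mid=2, arr[mid]=17 -> 17 > 14, search left half
lo=2 > hi=1, target 14 not found

Binary search determines that 14 is not in the array after 4 comparisons. The search space was exhausted without finding the target.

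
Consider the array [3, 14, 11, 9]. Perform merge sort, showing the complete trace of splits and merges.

Merge sort trace:

Split: [3, 14, 11, 9] -> [3, 14] and [11, 9]
  Split: [3, 14] -> [3] and [14]
  Merge: [3] + [14] -> [3, 14]
  Split: [11, 9] -> [11] and [9]
  Merge: [11] + [9] -> [9, 11]
Merge: [3, 14] + [9, 11] -> [3, 9, 11, 14]

Final sorted array: [3, 9, 11, 14]

The merge sort proceeds by recursively splitting the array and merging sorted halves.
After all merges, the sorted array is [3, 9, 11, 14].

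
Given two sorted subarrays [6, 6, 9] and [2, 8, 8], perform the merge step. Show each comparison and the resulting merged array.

Merging process:

Compare 6 vs 2: take 2 from right. Merged: [2]
Compare 6 vs 8: take 6 from left. Merged: [2, 6]
Compare 6 vs 8: take 6 from left. Merged: [2, 6, 6]
Compare 9 vs 8: take 8 from right. Merged: [2, 6, 6, 8]
Compare 9 vs 8: take 8 from right. Merged: [2, 6, 6, 8, 8]
Append remaining from left: [9]. Merged: [2, 6, 6, 8, 8, 9]

Final merged array: [2, 6, 6, 8, 8, 9]
Total comparisons: 5

The merged array is [2, 6, 6, 8, 8, 9], requiring 5 comparisons. The merge step runs in O(n) time where n is the total number of elements.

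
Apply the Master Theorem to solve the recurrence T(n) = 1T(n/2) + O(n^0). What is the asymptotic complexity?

Master Theorem for T(n) = 1T(n/2) + O(n^0):

a = 1, b = 2, c = 0
log_b(a) = log_2(1) = 0.0000

Case 2: c = 0 = log_2(1) = 0.0000
T(n) = O(n^0 log n) = O(log n)

For T(n) = 1T(n/2) + O(n^0): log_2(1) = 0.0000. This is Case 2 of the Master Theorem (c = log_b(a), equal work at all levels), giving O(log n).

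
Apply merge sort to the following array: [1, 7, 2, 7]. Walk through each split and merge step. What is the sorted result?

Merge sort trace:

Split: [1, 7, 2, 7] -> [1, 7] and [2, 7]
  Split: [1, 7] -> [1] and [7]
  Merge: [1] + [7] -> [1, 7]
  Split: [2, 7] -> [2] and [7]
  Merge: [2] + [7] -> [2, 7]
Merge: [1, 7] + [2, 7] -> [1, 2, 7, 7]

Final sorted array: [1, 2, 7, 7]

The merge sort proceeds by recursively splitting the array and merging sorted halves.
After all merges, the sorted array is [1, 2, 7, 7].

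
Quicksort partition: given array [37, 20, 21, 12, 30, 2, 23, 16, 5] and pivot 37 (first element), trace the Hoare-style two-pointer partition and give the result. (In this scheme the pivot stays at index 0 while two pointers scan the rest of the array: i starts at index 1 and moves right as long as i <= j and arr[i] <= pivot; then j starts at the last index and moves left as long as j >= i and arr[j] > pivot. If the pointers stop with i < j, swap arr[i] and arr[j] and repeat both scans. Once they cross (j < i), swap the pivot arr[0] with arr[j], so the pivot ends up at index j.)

Hoare-style two-pointer partition with pivot = 37:

Initial array: [37, 20, 21, 12, 30, 2, 23, 16, 5]

Pointers start at i = 1, j = 8.
i ends at 9, j ends at 8: the pointers have crossed (j < i), so scanning stops.

Swap pivot arr[0] with arr[8] to place pivot at position 8: [5, 20, 21, 12, 30, 2, 23, 16, 37]
Pivot position: 8

After partitioning with pivot 37, the array becomes [5, 20, 21, 12, 30, 2, 23, 16, 37]. The pivot is placed at index 8. All elements to the left of the pivot are <= 37, and all elements to the right are > 37.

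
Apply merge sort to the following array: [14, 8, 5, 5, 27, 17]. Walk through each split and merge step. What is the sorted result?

Merge sort trace:

Split: [14, 8, 5, 5, 27, 17] -> [14, 8, 5] and [5, 27, 17]
  Split: [14, 8, 5] -> [14] and [8, 5]
    Split: [8, 5] -> [8] and [5]
    Merge: [8] + [5] -> [5, 8]
  Merge: [14] + [5, 8] -> [5, 8, 14]
  Split: [5, 27, 17] -> [5] and [27, 17]
    Split: [27, 17] -> [27] and [17]
    Merge: [27] + [17] -> [17, 27]
  Merge: [5] + [17, 27] -> [5, 17, 27]
Merge: [5, 8, 14] + [5, 17, 27] -> [5, 5, 8, 14, 17, 27]

Final sorted array: [5, 5, 8, 14, 17, 27]

The merge sort proceeds by recursively splitting the array and merging sorted halves.
After all merges, the sorted array is [5, 5, 8, 14, 17, 27].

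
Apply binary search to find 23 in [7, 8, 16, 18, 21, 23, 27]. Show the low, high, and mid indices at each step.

Binary search for 23 in [7, 8, 16, 18, 21, 23, 27]:

lo=0, hi=6, mid=3, arr[mid]=18 -> 18 < 23, search right half
lo=4, hi=6, mid=5, arr[mid]=23 -> Found target at index 5!

Binary search finds 23 at index 5 after 2 comparisons. The search repeatedly halves the search space by comparing with the middle element.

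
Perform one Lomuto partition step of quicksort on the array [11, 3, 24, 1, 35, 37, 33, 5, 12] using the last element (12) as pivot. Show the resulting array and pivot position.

Lomuto partition with pivot = 12:

Initial array: [11, 3, 24, 1, 35, 37, 33, 5, 12]

arr[0]=11 <= 12: swap with position 0, array becomes [11, 3, 24, 1, 35, 37, 33, 5, 12]
arr[1]=3 <= 12: swap with position 1, array becomes [11, 3, 24, 1, 35, 37, 33, 5, 12]
arr[2]=24 > 12: no swap
arr[3]=1 <= 12: swap with position 2, array becomes [11, 3, 1, 24, 35, 37, 33, 5, 12]
arr[4]=35 > 12: no swap
arr[5]=37 > 12: no swap
arr[6]=33 > 12: no swap
arr[7]=5 <= 12: swap with position 3, array becomes [11, 3, 1, 5, 35, 37, 33, 24, 12]

Place pivot at position 4: [11, 3, 1, 5, 12, 37, 33, 24, 35]
Pivot position: 4

After partitioning with pivot 12, the array becomes [11, 3, 1, 5, 12, 37, 33, 24, 35]. The pivot is placed at index 4. All elements to the left of the pivot are <= 12, and all elements to the right are > 12.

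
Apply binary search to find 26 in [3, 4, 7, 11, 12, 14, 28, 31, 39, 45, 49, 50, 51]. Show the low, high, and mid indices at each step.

Binary search for 26 in [3, 4, 7, 11, 12, 14, 28, 31, 39, 45, 49, 50, 51]:

lo=0, hi=12, mid=6, arr[mid]=28 -> 28 > 26, search left half
lo=0, hi=5, mid=2, arr[mid]=7 -> 7 < 26, search right half
lo=3, hi=5, mid=4, arr[mid]=12 -> 12 < 26, search right half
lo=5, hi=5, mid=5, arr[mid]=14 -> 14 < 26, search right half
lo=6 > hi=5, target 26 not found

Binary search determines that 26 is not in the array after 4 comparisons. The search space was exhausted without finding the target.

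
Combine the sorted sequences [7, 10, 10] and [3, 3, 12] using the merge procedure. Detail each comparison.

Merging process:

Compare 7 vs 3: take 3 from right. Merged: [3]
Compare 7 vs 3: take 3 from right. Merged: [3, 3]
Compare 7 vs 12: take 7 from left. Merged: [3, 3, 7]
Compare 10 vs 12: take 10 from left. Merged: [3, 3, 7, 10]
Compare 10 vs 12: take 10 from left. Merged: [3, 3, 7, 10, 10]
Append remaining from right: [12]. Merged: [3, 3, 7, 10, 10, 12]

Final merged array: [3, 3, 7, 10, 10, 12]
Total comparisons: 5

The merged array is [3, 3, 7, 10, 10, 12], requiring 5 comparisons. The merge step runs in O(n) time where n is the total number of elements.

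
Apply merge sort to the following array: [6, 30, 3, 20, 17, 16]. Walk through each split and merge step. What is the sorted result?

Merge sort trace:

Split: [6, 30, 3, 20, 17, 16] -> [6, 30, 3] and [20, 17, 16]
  Split: [6, 30, 3] -> [6] and [30, 3]
    Split: [30, 3] -> [30] and [3]
    Merge: [30] + [3] -> [3, 30]
  Merge: [6] + [3, 30] -> [3, 6, 30]
  Split: [20, 17, 16] -> [20] and [17, 16]
    Split: [17, 16] -> [17] and [16]
    Merge: [17] + [16] -> [16, 17]
  Merge: [20] + [16, 17] -> [16, 17, 20]
Merge: [3, 6, 30] + [16, 17, 20] -> [3, 6, 16, 17, 20, 30]

Final sorted array: [3, 6, 16, 17, 20, 30]

The merge sort proceeds by recursively splitting the array and merging sorted halves.
After all merges, the sorted array is [3, 6, 16, 17, 20, 30].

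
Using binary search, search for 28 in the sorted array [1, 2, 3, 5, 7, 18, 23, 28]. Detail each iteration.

Binary search for 28 in [1, 2, 3, 5, 7, 18, 23, 28]:

lo=0, hi=7, mid=3, arr[mid]=5 -> 5 < 28, search right half
lo=4, hi=7, mid=5, arr[mid]=18 -> 18 < 28, search right half
lo=6, hi=7, mid=6, arr[mid]=23 -> 23 < 28, search right half
lo=7, hi=7, mid=7, arr[mid]=28 -> Found target at index 7!

Binary search finds 28 at index 7 after 4 comparisons. The search repeatedly halves the search space by comparing with the middle element.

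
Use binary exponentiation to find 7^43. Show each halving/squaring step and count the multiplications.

Computing 7^43 by squaring (build up from 7^1; each line after the first costs one multiplication):

7^1 = 7
7^2 = (7^1)^2 = 7^2 = 49
7^4 = (7^2)^2 = 49^2 = 2401
7^5 = 7 * 7^4 = 7 * 2401 = 16807
7^10 = (7^5)^2 = 16807^2 = 282475249
7^20 = (7^10)^2 = 282475249^2 = 79792266297612001
7^21 = 7 * 7^20 = 7 * 79792266297612001 = 558545864083284007
7^42 = (7^21)^2 = 558545864083284007^2 = 311973482284542371301330321821976049
7^43 = 7 * 7^42 = 7 * 311973482284542371301330321821976049 = 2183814375991796599109312252753832343

Result: 2183814375991796599109312252753832343
Multiplications needed: 8 (8 lines after 7^1)

7^43 = 2183814375991796599109312252753832343. Using exponentiation by squaring, this requires 8 multiplications. The key idea: if the exponent is even, square the half-power; if odd, multiply by the base once.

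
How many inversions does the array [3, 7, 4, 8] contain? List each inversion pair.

Finding inversions in [3, 7, 4, 8]:

(1, 2): arr[1]=7 > arr[2]=4

Total inversions: 1

The array has 1 inversion(s): (1,2). Each pair (i,j) satisfies i < j and arr[i] > arr[j].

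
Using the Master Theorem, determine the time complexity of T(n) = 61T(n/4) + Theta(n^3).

Master Theorem for T(n) = 61T(n/4) + O(n^3):

a = 61, b = 4, c = 3
log_b(a) = log_4(61) = 2.9654

Case 3: c = 3 > log_4(61) = 2.9654
T(n) = O(n^3) = O(n^3)

For T(n) = 61T(n/4) + O(n^3): log_4(61) = 2.9654. This is Case 3 of the Master Theorem (c > log_b(a), work dominated by root), giving O(n^3).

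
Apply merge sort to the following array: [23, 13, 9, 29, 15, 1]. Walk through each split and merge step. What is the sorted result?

Merge sort trace:

Split: [23, 13, 9, 29, 15, 1] -> [23, 13, 9] and [29, 15, 1]
  Split: [23, 13, 9] -> [23] and [13, 9]
    Split: [13, 9] -> [13] and [9]
    Merge: [13] + [9] -> [9, 13]
  Merge: [23] + [9, 13] -> [9, 13, 23]
  Split: [29, 15, 1] -> [29] and [15, 1]
    Split: [15, 1] -> [15] and [1]
    Merge: [15] + [1] -> [1, 15]
  Merge: [29] + [1, 15] -> [1, 15, 29]
Merge: [9, 13, 23] + [1, 15, 29] -> [1, 9, 13, 15, 23, 29]

Final sorted array: [1, 9, 13, 15, 23, 29]

The merge sort proceeds by recursively splitting the array and merging sorted halves.
After all merges, the sorted array is [1, 9, 13, 15, 23, 29].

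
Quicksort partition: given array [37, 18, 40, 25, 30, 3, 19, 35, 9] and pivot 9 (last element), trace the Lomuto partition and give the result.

Lomuto partition with pivot = 9:

Initial array: [37, 18, 40, 25, 30, 3, 19, 35, 9]

arr[0]=37 > 9: no swap
arr[1]=18 > 9: no swap
arr[2]=40 > 9: no swap
arr[3]=25 > 9: no swap
arr[4]=30 > 9: no swap
arr[5]=3 <= 9: swap with position 0, array becomes [3, 18, 40, 25, 30, 37, 19, 35, 9]
arr[6]=19 > 9: no swap
arr[7]=35 > 9: no swap

Place pivot at position 1: [3, 9, 40, 25, 30, 37, 19, 35, 18]
Pivot position: 1

After partitioning with pivot 9, the array becomes [3, 9, 40, 25, 30, 37, 19, 35, 18]. The pivot is placed at index 1. All elements to the left of the pivot are <= 9, and all elements to the right are > 9.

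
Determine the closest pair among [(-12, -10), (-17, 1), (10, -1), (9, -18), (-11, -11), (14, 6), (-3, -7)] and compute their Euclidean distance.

Computing all pairwise distances among 7 points:

d((-12, -10), (-17, 1)) = 12.083
d((-12, -10), (10, -1)) = 23.7697
d((-12, -10), (9, -18)) = 22.4722
d((-12, -10), (-11, -11)) = 1.4142 <-- minimum
d((-12, -10), (14, 6)) = 30.5287
d((-12, -10), (-3, -7)) = 9.4868
d((-17, 1), (10, -1)) = 27.074
d((-17, 1), (9, -18)) = 32.2025
d((-17, 1), (-11, -11)) = 13.4164
d((-17, 1), (14, 6)) = 31.4006
d((-17, 1), (-3, -7)) = 16.1245
d((10, -1), (9, -18)) = 17.0294
d((10, -1), (-11, -11)) = 23.2594
d((10, -1), (14, 6)) = 8.0623
d((10, -1), (-3, -7)) = 14.3178
d((9, -18), (-11, -11)) = 21.1896
d((9, -18), (14, 6)) = 24.5153
d((9, -18), (-3, -7)) = 16.2788
d((-11, -11), (14, 6)) = 30.2324
d((-11, -11), (-3, -7)) = 8.9443
d((14, 6), (-3, -7)) = 21.4009

Closest pair: (-12, -10) and (-11, -11) with distance 1.4142

The closest pair is (-12, -10) and (-11, -11) with Euclidean distance 1.4142. For 7 points, brute-force pairwise comparison is shown above. For large n, the divide-and-conquer algorithm (sort by x, recurse on halves, check the dividing strip) achieves O(n log n).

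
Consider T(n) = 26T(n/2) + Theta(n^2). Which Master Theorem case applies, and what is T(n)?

Master Theorem for T(n) = 26T(n/2) + O(n^2):

a = 26, b = 2, c = 2
log_b(a) = log_2(26) = 4.7004

Case 1: c = 2 < log_2(26) = 4.7004
T(n) = O(n^(log_2 26))

For T(n) = 26T(n/2) + O(n^2): log_2(26) = 4.7004. This is Case 1 of the Master Theorem (c < log_b(a), work dominated by leaves), giving O(n^(log_2 26)).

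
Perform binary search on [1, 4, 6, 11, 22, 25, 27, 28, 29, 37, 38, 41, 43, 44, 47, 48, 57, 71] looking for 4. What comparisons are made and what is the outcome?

Binary search for 4 in [1, 4, 6, 11, 22, 25, 27, 28, 29, 37, 38, 41, 43, 44, 47, 48, 57, 71]:

lo=0, hi=17, mid=8, arr[mid]=29 -> 29 > 4, search left half
lo=0, hi=7, mid=3, arr[mid]=11 -> 11 > 4, search left half
lo=0, hi=2, mid=1, arr[mid]=4 -> Found target at index 1!

Binary search finds 4 at index 1 after 3 comparisons. The search repeatedly halves the search space by comparing with the middle element.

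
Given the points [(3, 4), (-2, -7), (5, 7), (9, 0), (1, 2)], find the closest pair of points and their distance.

Computing all pairwise distances among 5 points:

d((3, 4), (-2, -7)) = 12.083
d((3, 4), (5, 7)) = 3.6056
d((3, 4), (9, 0)) = 7.2111
d((3, 4), (1, 2)) = 2.8284 <-- minimum
d((-2, -7), (5, 7)) = 15.6525
d((-2, -7), (9, 0)) = 13.0384
d((-2, -7), (1, 2)) = 9.4868
d((5, 7), (9, 0)) = 8.0623
d((5, 7), (1, 2)) = 6.4031
d((9, 0), (1, 2)) = 8.2462

Closest pair: (3, 4) and (1, 2) with distance 2.8284

The closest pair is (3, 4) and (1, 2) with Euclidean distance 2.8284. For 5 points, brute-force pairwise comparison is shown above. For large n, the divide-and-conquer algorithm (sort by x, recurse on halves, check the dividing strip) achieves O(n log n).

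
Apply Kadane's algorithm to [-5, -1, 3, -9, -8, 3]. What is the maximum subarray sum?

Using Kadane's algorithm on [-5, -1, 3, -9, -8, 3]:

Scanning through the array:
Position 1 (value -1): max_ending_here = -1, max_so_far = -1
Position 2 (value 3): max_ending_here = 3, max_so_far = 3
Position 3 (value -9): max_ending_here = -6, max_so_far = 3
Position 4 (value -8): max_ending_here = -8, max_so_far = 3
Position 5 (value 3): max_ending_here = 3, max_so_far = 3

Maximum subarray: [3]
Maximum sum: 3

The maximum subarray is [3] with sum 3. This subarray runs from index 2 to index 2.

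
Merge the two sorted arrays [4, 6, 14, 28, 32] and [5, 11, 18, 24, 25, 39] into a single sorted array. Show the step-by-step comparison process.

Merging process:

Compare 4 vs 5: take 4 from left. Merged: [4]
Compare 6 vs 5: take 5 from right. Merged: [4, 5]
Compare 6 vs 11: take 6 from left. Merged: [4, 5, 6]
Compare 14 vs 11: take 11 from right. Merged: [4, 5, 6, 11]
Compare 14 vs 18: take 14 from left. Merged: [4, 5, 6, 11, 14]
Compare 28 vs 18: take 18 from right. Merged: [4, 5, 6, 11, 14, 18]
Compare 28 vs 24: take 24 from right. Merged: [4, 5, 6, 11, 14, 18, 24]
Compare 28 vs 25: take 25 from right. Merged: [4, 5, 6, 11, 14, 18, 24, 25]
Compare 28 vs 39: take 28 from left. Merged: [4, 5, 6, 11, 14, 18, 24, 25, 28]
Compare 32 vs 39: take 32 from left. Merged: [4, 5, 6, 11, 14, 18, 24, 25, 28, 32]
Append remaining from right: [39]. Merged: [4, 5, 6, 11, 14, 18, 24, 25, 28, 32, 39]

Final merged array: [4, 5, 6, 11, 14, 18, 24, 25, 28, 32, 39]
Total comparisons: 10

The merged array is [4, 5, 6, 11, 14, 18, 24, 25, 28, 32, 39], requiring 10 comparisons. The merge step runs in O(n) time where n is the total number of elements.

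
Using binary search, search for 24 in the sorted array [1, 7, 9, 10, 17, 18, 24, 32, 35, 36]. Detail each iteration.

Binary search for 24 in [1, 7, 9, 10, 17, 18, 24, 32, 35, 36]:

lo=0, hi=9, mid=4, arr[mid]=17 -> 17 < 24, search right half
lo=5, hi=9, mid=7, arr[mid]=32 -> 32 > 24, search left half
lo=5, hi=6, mid=5, arr[mid]=18 -> 18 < 24, search right half
lo=6, hi=6, mid=6, arr[mid]=24 -> Found target at index 6!

Binary search finds 24 at index 6 after 4 comparisons. The search repeatedly halves the search space by comparing with the middle element.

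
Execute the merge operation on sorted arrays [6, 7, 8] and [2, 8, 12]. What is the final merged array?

Merging process:

Compare 6 vs 2: take 2 from right. Merged: [2]
Compare 6 vs 8: take 6 from left. Merged: [2, 6]
Compare 7 vs 8: take 7 from left. Merged: [2, 6, 7]
Compare 8 vs 8: take 8 from left. Merged: [2, 6, 7, 8]
Append remaining from right: [8, 12]. Merged: [2, 6, 7, 8, 8, 12]

Final merged array: [2, 6, 7, 8, 8, 12]
Total comparisons: 4

The merged array is [2, 6, 7, 8, 8, 12], requiring 4 comparisons. The merge step runs in O(n) time where n is the total number of elements.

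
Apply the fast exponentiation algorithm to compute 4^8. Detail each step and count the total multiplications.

Computing 4^8 by squaring (build up from 4^1; each line after the first costs one multiplication):

4^1 = 4
4^2 = (4^1)^2 = 4^2 = 16
4^4 = (4^2)^2 = 16^2 = 256
4^8 = (4^4)^2 = 256^2 = 65536

Result: 65536
Multiplications needed: 3 (3 lines after 4^1)

4^8 = 65536. Using exponentiation by squaring, this requires 3 multiplications. The key idea: if the exponent is even, square the half-power; if odd, multiply by the base once.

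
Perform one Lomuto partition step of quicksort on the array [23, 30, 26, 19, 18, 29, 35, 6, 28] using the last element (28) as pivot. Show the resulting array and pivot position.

Lomuto partition with pivot = 28:

Initial array: [23, 30, 26, 19, 18, 29, 35, 6, 28]

arr[0]=23 <= 28: swap with position 0, array becomes [23, 30, 26, 19, 18, 29, 35, 6, 28]
arr[1]=30 > 28: no swap
arr[2]=26 <= 28: swap with position 1, array becomes [23, 26, 30, 19, 18, 29, 35, 6, 28]
arr[3]=19 <= 28: swap with position 2, array becomes [23, 26, 19, 30, 18, 29, 35, 6, 28]
arr[4]=18 <= 28: swap with position 3, array becomes [23, 26, 19, 18, 30, 29, 35, 6, 28]
arr[5]=29 > 28: no swap
arr[6]=35 > 28: no swap
arr[7]=6 <= 28: swap with position 4, array becomes [23, 26, 19, 18, 6, 29, 35, 30, 28]

Place pivot at position 5: [23, 26, 19, 18, 6, 28, 35, 30, 29]
Pivot position: 5

After partitioning with pivot 28, the array becomes [23, 26, 19, 18, 6, 28, 35, 30, 29]. The pivot is placed at index 5. All elements to the left of the pivot are <= 28, and all elements to the right are > 28.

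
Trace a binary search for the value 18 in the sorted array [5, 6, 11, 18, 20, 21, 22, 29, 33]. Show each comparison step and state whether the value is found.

Binary search for 18 in [5, 6, 11, 18, 20, 21, 22, 29, 33]:

lo=0, hi=8, mid=4, arr[mid]=20 -> 20 > 18, search left half
lo=0, hi=3, mid=1, arr[mid]=6 -> 6 < 18, search right half
lo=2, hi=3, mid=2, arr[mid]=11 -> 11 < 18, search right half
lo=3, hi=3, mid=3, arr[mid]=18 -> Found target at index 3!

Binary search finds 18 at index 3 after 4 comparisons. The search repeatedly halves the search space by comparing with the middle element.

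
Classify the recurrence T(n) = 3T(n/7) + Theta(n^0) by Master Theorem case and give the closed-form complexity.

Master Theorem for T(n) = 3T(n/7) + O(n^0):

a = 3, b = 7, c = 0
log_b(a) = log_7(3) = 0.5646

Case 1: c = 0 < log_7(3) = 0.5646
T(n) = O(n^(log_7 3))

For T(n) = 3T(n/7) + O(n^0): log_7(3) = 0.5646. This is Case 1 of the Master Theorem (c < log_b(a), work dominated by leaves), giving O(n^(log_7 3)).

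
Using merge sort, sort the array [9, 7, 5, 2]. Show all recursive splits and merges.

Merge sort trace:

Split: [9, 7, 5, 2] -> [9, 7] and [5, 2]
  Split: [9, 7] -> [9] and [7]
  Merge: [9] + [7] -> [7, 9]
  Split: [5, 2] -> [5] and [2]
  Merge: [5] + [2] -> [2, 5]
Merge: [7, 9] + [2, 5] -> [2, 5, 7, 9]

Final sorted array: [2, 5, 7, 9]

The merge sort proceeds by recursively splitting the array and merging sorted halves.
After all merges, the sorted array is [2, 5, 7, 9].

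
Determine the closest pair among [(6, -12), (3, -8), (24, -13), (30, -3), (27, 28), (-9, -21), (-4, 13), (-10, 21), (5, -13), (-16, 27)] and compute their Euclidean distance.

Computing all pairwise distances among 10 points:

d((6, -12), (3, -8)) = 5.0
d((6, -12), (24, -13)) = 18.0278
d((6, -12), (30, -3)) = 25.632
d((6, -12), (27, 28)) = 45.1774
d((6, -12), (-9, -21)) = 17.4929
d((6, -12), (-4, 13)) = 26.9258
d((6, -12), (-10, 21)) = 36.6742
d((6, -12), (5, -13)) = 1.4142 <-- minimum
d((6, -12), (-16, 27)) = 44.7772
d((3, -8), (24, -13)) = 21.587
d((3, -8), (30, -3)) = 27.4591
d((3, -8), (27, 28)) = 43.2666
d((3, -8), (-9, -21)) = 17.6918
d((3, -8), (-4, 13)) = 22.1359
d((3, -8), (-10, 21)) = 31.7805
d((3, -8), (5, -13)) = 5.3852
d((3, -8), (-16, 27)) = 39.8246
d((24, -13), (30, -3)) = 11.6619
d((24, -13), (27, 28)) = 41.1096
d((24, -13), (-9, -21)) = 33.9559
d((24, -13), (-4, 13)) = 38.2099
d((24, -13), (-10, 21)) = 48.0833
d((24, -13), (5, -13)) = 19.0
d((24, -13), (-16, 27)) = 56.5685
d((30, -3), (27, 28)) = 31.1448
d((30, -3), (-9, -21)) = 42.9535
d((30, -3), (-4, 13)) = 37.5766
d((30, -3), (-10, 21)) = 46.6476
d((30, -3), (5, -13)) = 26.9258
d((30, -3), (-16, 27)) = 54.9181
d((27, 28), (-9, -21)) = 60.803
d((27, 28), (-4, 13)) = 34.4384
d((27, 28), (-10, 21)) = 37.6563
d((27, 28), (5, -13)) = 46.5296
d((27, 28), (-16, 27)) = 43.0116
d((-9, -21), (-4, 13)) = 34.3657
d((-9, -21), (-10, 21)) = 42.0119
d((-9, -21), (5, -13)) = 16.1245
d((-9, -21), (-16, 27)) = 48.5077
d((-4, 13), (-10, 21)) = 10.0
d((-4, 13), (5, -13)) = 27.5136
d((-4, 13), (-16, 27)) = 18.4391
d((-10, 21), (5, -13)) = 37.1618
d((-10, 21), (-16, 27)) = 8.4853
d((5, -13), (-16, 27)) = 45.1774

Closest pair: (6, -12) and (5, -13) with distance 1.4142

The closest pair is (6, -12) and (5, -13) with Euclidean distance 1.4142. For 10 points, brute-force pairwise comparison is shown above. For large n, the divide-and-conquer algorithm (sort by x, recurse on halves, check the dividing strip) achieves O(n log n).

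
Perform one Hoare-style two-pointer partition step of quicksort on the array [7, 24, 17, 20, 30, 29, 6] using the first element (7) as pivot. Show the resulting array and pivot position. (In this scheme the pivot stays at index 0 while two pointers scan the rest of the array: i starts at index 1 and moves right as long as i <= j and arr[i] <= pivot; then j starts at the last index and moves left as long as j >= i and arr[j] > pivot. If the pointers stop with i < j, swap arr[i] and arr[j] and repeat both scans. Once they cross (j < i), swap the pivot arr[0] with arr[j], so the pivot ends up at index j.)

Hoare-style two-pointer partition with pivot = 7:

Initial array: [7, 24, 17, 20, 30, 29, 6]

Pointers start at i = 1, j = 6.
i stops at index 1 (arr[1]=24 > 7), j stops at index 6 (arr[6]=6 <= 7): swap arr[1] and arr[6], array becomes [7, 6, 17, 20, 30, 29, 24]
i ends at 2, j ends at 1: the pointers have crossed (j < i), so scanning stops.

Swap pivot arr[0] with arr[1] to place pivot at position 1: [6, 7, 17, 20, 30, 29, 24]
Pivot position: 1

After partitioning with pivot 7, the array becomes [6, 7, 17, 20, 30, 29, 24]. The pivot is placed at index 1. All elements to the left of the pivot are <= 7, and all elements to the right are > 7.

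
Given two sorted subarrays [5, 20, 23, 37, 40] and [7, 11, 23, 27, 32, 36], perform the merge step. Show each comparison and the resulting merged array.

Merging process:

Compare 5 vs 7: take 5 from left. Merged: [5]
Compare 20 vs 7: take 7 from right. Merged: [5, 7]
Compare 20 vs 11: take 11 from right. Merged: [5, 7, 11]
Compare 20 vs 23: take 20 from left. Merged: [5, 7, 11, 20]
Compare 23 vs 23: take 23 from left. Merged: [5, 7, 11, 20, 23]
Compare 37 vs 23: take 23 from right. Merged: [5, 7, 11, 20, 23, 23]
Compare 37 vs 27: take 27 from right. Merged: [5, 7, 11, 20, 23, 23, 27]
Compare 37 vs 32: take 32 from right. Merged: [5, 7, 11, 20, 23, 23, 27, 32]
Compare 37 vs 36: take 36 from right. Merged: [5, 7, 11, 20, 23, 23, 27, 32, 36]
Append remaining from left: [37, 40]. Merged: [5, 7, 11, 20, 23, 23, 27, 32, 36, 37, 40]

Final merged array: [5, 7, 11, 20, 23, 23, 27, 32, 36, 37, 40]
Total comparisons: 9

The merged array is [5, 7, 11, 20, 23, 23, 27, 32, 36, 37, 40], requiring 9 comparisons. The merge step runs in O(n) time where n is the total number of elements.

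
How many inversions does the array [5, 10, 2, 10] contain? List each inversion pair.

Finding inversions in [5, 10, 2, 10]:

(0, 2): arr[0]=5 > arr[2]=2
(1, 2): arr[1]=10 > arr[2]=2

Total inversions: 2

The array has 2 inversion(s): (0,2), (1,2). Each pair (i,j) satisfies i < j and arr[i] > arr[j].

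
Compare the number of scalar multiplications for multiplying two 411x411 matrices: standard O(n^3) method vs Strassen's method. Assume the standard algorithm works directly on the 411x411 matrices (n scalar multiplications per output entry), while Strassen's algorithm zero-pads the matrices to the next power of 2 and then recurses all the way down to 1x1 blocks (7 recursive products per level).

Matrix multiplication for 411x411 matrices:

Strassen's algorithm requires power-of-2 dimensions. Pad 411x411 to 512x512 (next power of 2).

Standard algorithm: 411^3 = 69426531 multiplications
Strassen's algorithm: 7^(log2(512)) = 7^9 = 40353607 multiplications
Savings: 69426531 - 40353607 = 29072924 multiplications

Standard: 69426531 multiplications (411^3). Strassen: 40353607 multiplications (7^9, after padding to 512x512). Strassen reduces 8 recursive multiplications to 7 at each level.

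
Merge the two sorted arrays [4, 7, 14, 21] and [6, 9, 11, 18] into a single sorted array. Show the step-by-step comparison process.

Merging process:

Compare 4 vs 6: take 4 from left. Merged: [4]
Compare 7 vs 6: take 6 from right. Merged: [4, 6]
Compare 7 vs 9: take 7 from left. Merged: [4, 6, 7]
Compare 14 vs 9: take 9 from right. Merged: [4, 6, 7, 9]
Compare 14 vs 11: take 11 from right. Merged: [4, 6, 7, 9, 11]
Compare 14 vs 18: take 14 from left. Merged: [4, 6, 7, 9, 11, 14]
Compare 21 vs 18: take 18 from right. Merged: [4, 6, 7, 9, 11, 14, 18]
Append remaining from left: [21]. Merged: [4, 6, 7, 9, 11, 14, 18, 21]

Final merged array: [4, 6, 7, 9, 11, 14, 18, 21]
Total comparisons: 7

The merged array is [4, 6, 7, 9, 11, 14, 18, 21], requiring 7 comparisons. The merge step runs in O(n) time where n is the total number of elements.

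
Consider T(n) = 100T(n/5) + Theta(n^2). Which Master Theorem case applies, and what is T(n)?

Master Theorem for T(n) = 100T(n/5) + O(n^2):

a = 100, b = 5, c = 2
log_b(a) = log_5(100) = 2.8614

Case 1: c = 2 < log_5(100) = 2.8614
T(n) = O(n^(log_5 100))

For T(n) = 100T(n/5) + O(n^2): log_5(100) = 2.8614. This is Case 1 of the Master Theorem (c < log_b(a), work dominated by leaves), giving O(n^(log_5 100)).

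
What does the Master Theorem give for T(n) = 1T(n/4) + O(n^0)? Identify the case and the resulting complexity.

Master Theorem for T(n) = 1T(n/4) + O(n^0):

a = 1, b = 4, c = 0
log_b(a) = log_4(1) = 0.0000

Case 2: c = 0 = log_4(1) = 0.0000
T(n) = O(n^0 log n) = O(log n)

For T(n) = 1T(n/4) + O(n^0): log_4(1) = 0.0000. This is Case 2 of the Master Theorem (c = log_b(a), equal work at all levels), giving O(log n).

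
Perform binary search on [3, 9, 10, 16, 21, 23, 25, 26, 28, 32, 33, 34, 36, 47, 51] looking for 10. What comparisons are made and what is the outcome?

Binary search for 10 in [3, 9, 10, 16, 21, 23, 25, 26, 28, 32, 33, 34, 36, 47, 51]:

lo=0, hi=14, mid=7, arr[mid]=26 -> 26 > 10, search left half
lo=0, hi=6, mid=3, arr[mid]=16 -> 16 > 10, search left half
lo=0, hi=2, mid=1, arr[mid]=9 -> 9 < 10, search right half
lo=2, hi=2, mid=2, arr[mid]=10 -> Found target at index 2!

Binary search finds 10 at index 2 after 4 comparisons. The search repeatedly halves the search space by comparing with the middle element.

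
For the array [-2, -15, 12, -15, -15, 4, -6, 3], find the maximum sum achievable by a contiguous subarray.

Using Kadane's algorithm on [-2, -15, 12, -15, -15, 4, -6, 3]:

Scanning through the array:
Position 1 (value -15): max_ending_here = -15, max_so_far = -2
Position 2 (value 12): max_ending_here = 12, max_so_far = 12
Position 3 (value -15): max_ending_here = -3, max_so_far = 12
Position 4 (value -15): max_ending_here = -15, max_so_far = 12
Position 5 (value 4): max_ending_here = 4, max_so_far = 12
Position 6 (value -6): max_ending_here = -2, max_so_far = 12
Position 7 (value 3): max_ending_here = 3, max_so_far = 12

Maximum subarray: [12]
Maximum sum: 12

The maximum subarray is [12] with sum 12. This subarray runs from index 2 to index 2.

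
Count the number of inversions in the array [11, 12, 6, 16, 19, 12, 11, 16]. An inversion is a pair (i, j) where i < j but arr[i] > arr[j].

Finding inversions in [11, 12, 6, 16, 19, 12, 11, 16]:

(0, 2): arr[0]=11 > arr[2]=6
(1, 2): arr[1]=12 > arr[2]=6
(1, 6): arr[1]=12 > arr[6]=11
(3, 5): arr[3]=16 > arr[5]=12
(3, 6): arr[3]=16 > arr[6]=11
(4, 5): arr[4]=19 > arr[5]=12
(4, 6): arr[4]=19 > arr[6]=11
(4, 7): arr[4]=19 > arr[7]=16
(5, 6): arr[5]=12 > arr[6]=11

Total inversions: 9

The array has 9 inversion(s): (0,2), (1,2), (1,6), (3,5), (3,6), (4,5), (4,6), (4,7), (5,6). Each pair (i,j) satisfies i < j and arr[i] > arr[j].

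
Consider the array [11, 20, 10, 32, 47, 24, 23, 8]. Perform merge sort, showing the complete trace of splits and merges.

Merge sort trace:

Split: [11, 20, 10, 32, 47, 24, 23, 8] -> [11, 20, 10, 32] and [47, 24, 23, 8]
  Split: [11, 20, 10, 32] -> [11, 20] and [10, 32]
    Split: [11, 20] -> [11] and [20]
    Merge: [11] + [20] -> [11, 20]
    Split: [10, 32] -> [10] and [32]
    Merge: [10] + [32] -> [10, 32]
  Merge: [11, 20] + [10, 32] -> [10, 11, 20, 32]
  Split: [47, 24, 23, 8] -> [47, 24] and [23, 8]
    Split: [47, 24] -> [47] and [24]
    Merge: [47] + [24] -> [24, 47]
    Split: [23, 8] -> [23] and [8]
    Merge: [23] + [8] -> [8, 23]
  Merge: [24, 47] + [8, 23] -> [8, 23, 24, 47]
Merge: [10, 11, 20, 32] + [8, 23, 24, 47] -> [8, 10, 11, 20, 23, 24, 32, 47]

Final sorted array: [8, 10, 11, 20, 23, 24, 32, 47]

The merge sort proceeds by recursively splitting the array and merging sorted halves.
After all merges, the sorted array is [8, 10, 11, 20, 23, 24, 32, 47].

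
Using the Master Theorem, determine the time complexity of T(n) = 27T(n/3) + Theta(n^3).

Master Theorem for T(n) = 27T(n/3) + O(n^3):

a = 27, b = 3, c = 3
log_b(a) = log_3(27) = 3.0000

Case 2: c = 3 = log_3(27) = 3.0000
T(n) = O(n^3 log n) = O(n^3 log n)

For T(n) = 27T(n/3) + O(n^3): log_3(27) = 3.0000. This is Case 2 of the Master Theorem (c = log_b(a), equal work at all levels), giving O(n^3 log n).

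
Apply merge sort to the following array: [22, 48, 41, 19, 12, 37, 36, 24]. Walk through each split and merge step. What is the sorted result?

Merge sort trace:

Split: [22, 48, 41, 19, 12, 37, 36, 24] -> [22, 48, 41, 19] and [12, 37, 36, 24]
  Split: [22, 48, 41, 19] -> [22, 48] and [41, 19]
    Split: [22, 48] -> [22] and [48]
    Merge: [22] + [48] -> [22, 48]
    Split: [41, 19] -> [41] and [19]
    Merge: [41] + [19] -> [19, 41]
  Merge: [22, 48] + [19, 41] -> [19, 22, 41, 48]
  Split: [12, 37, 36, 24] -> [12, 37] and [36, 24]
    Split: [12, 37] -> [12] and [37]
    Merge: [12] + [37] -> [12, 37]
    Split: [36, 24] -> [36] and [24]
    Merge: [36] + [24] -> [24, 36]
  Merge: [12, 37] + [24, 36] -> [12, 24, 36, 37]
Merge: [19, 22, 41, 48] + [12, 24, 36, 37] -> [12, 19, 22, 24, 36, 37, 41, 48]

Final sorted array: [12, 19, 22, 24, 36, 37, 41, 48]

The merge sort proceeds by recursively splitting the array and merging sorted halves.
After all merges, the sorted array is [12, 19, 22, 24, 36, 37, 41, 48].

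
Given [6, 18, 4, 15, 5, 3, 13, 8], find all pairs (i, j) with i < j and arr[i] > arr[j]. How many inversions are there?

Finding inversions in [6, 18, 4, 15, 5, 3, 13, 8]:

(0, 2): arr[0]=6 > arr[2]=4
(0, 4): arr[0]=6 > arr[4]=5
(0, 5): arr[0]=6 > arr[5]=3
(1, 2): arr[1]=18 > arr[2]=4
(1, 3): arr[1]=18 > arr[3]=15
(1, 4): arr[1]=18 > arr[4]=5
(1, 5): arr[1]=18 > arr[5]=3
(1, 6): arr[1]=18 > arr[6]=13
(1, 7): arr[1]=18 > arr[7]=8
(2, 5): arr[2]=4 > arr[5]=3
(3, 4): arr[3]=15 > arr[4]=5
(3, 5): arr[3]=15 > arr[5]=3
(3, 6): arr[3]=15 > arr[6]=13
(3, 7): arr[3]=15 > arr[7]=8
(4, 5): arr[4]=5 > arr[5]=3
(6, 7): arr[6]=13 > arr[7]=8

Total inversions: 16

The array has 16 inversion(s): (0,2), (0,4), (0,5), (1,2), (1,3), (1,4), (1,5), (1,6), (1,7), (2,5), (3,4), (3,5), (3,6), (3,7), (4,5), (6,7). Each pair (i,j) satisfies i < j and arr[i] > arr[j].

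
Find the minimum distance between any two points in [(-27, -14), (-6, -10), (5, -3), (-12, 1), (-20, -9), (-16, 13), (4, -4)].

Computing all pairwise distances among 7 points:

d((-27, -14), (-6, -10)) = 21.3776
d((-27, -14), (5, -3)) = 33.8378
d((-27, -14), (-12, 1)) = 21.2132
d((-27, -14), (-20, -9)) = 8.6023
d((-27, -14), (-16, 13)) = 29.1548
d((-27, -14), (4, -4)) = 32.573
d((-6, -10), (5, -3)) = 13.0384
d((-6, -10), (-12, 1)) = 12.53
d((-6, -10), (-20, -9)) = 14.0357
d((-6, -10), (-16, 13)) = 25.0799
d((-6, -10), (4, -4)) = 11.6619
d((5, -3), (-12, 1)) = 17.4642
d((5, -3), (-20, -9)) = 25.7099
d((5, -3), (-16, 13)) = 26.4008
d((5, -3), (4, -4)) = 1.4142 <-- minimum
d((-12, 1), (-20, -9)) = 12.8062
d((-12, 1), (-16, 13)) = 12.6491
d((-12, 1), (4, -4)) = 16.7631
d((-20, -9), (-16, 13)) = 22.3607
d((-20, -9), (4, -4)) = 24.5153
d((-16, 13), (4, -4)) = 26.2488

Closest pair: (5, -3) and (4, -4) with distance 1.4142

The closest pair is (5, -3) and (4, -4) with Euclidean distance 1.4142. For 7 points, brute-force pairwise comparison is shown above. For large n, the divide-and-conquer algorithm (sort by x, recurse on halves, check the dividing strip) achieves O(n log n).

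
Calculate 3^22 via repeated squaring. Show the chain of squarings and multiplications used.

Computing 3^22 by squaring (build up from 3^1; each line after the first costs one multiplication):

3^1 = 3
3^2 = (3^1)^2 = 3^2 = 9
3^4 = (3^2)^2 = 9^2 = 81
3^5 = 3 * 3^4 = 3 * 81 = 243
3^10 = (3^5)^2 = 243^2 = 59049
3^11 = 3 * 3^10 = 3 * 59049 = 177147
3^22 = (3^11)^2 = 177147^2 = 31381059609

Result: 31381059609
Multiplications needed: 6 (6 lines after 3^1)

3^22 = 31381059609. Using exponentiation by squaring, this requires 6 multiplications. The key idea: if the exponent is even, square the half-power; if odd, multiply by the base once.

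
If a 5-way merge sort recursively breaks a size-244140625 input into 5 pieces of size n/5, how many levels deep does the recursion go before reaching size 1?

For divide and conquer with division factor 5:

Problem sizes at each level:
Level 0: 244140625
Level 1: 48828125
Level 2: 9765625
Level 3: 1953125
Level 4: 390625
Level 5: 78125
Level 6: 15625
Level 7: 3125
Level 8: 625
Level 9: 125
Level 10: 25
Level 11: 5
Level 12: 1

The root is level 0 and the size-1 base case is level 12 (the tree spans levels 0 through 12, i.e. 13 levels counting the root), so the depth is the number of divisions: log_5(244140625) = 12

The recursion tree depth is log_5(244140625) = 12. At each level, the problem size is divided by 5, so it takes 12 divisions to reduce to a base case of size 1. The algorithm makes 5 recursive calls at each level.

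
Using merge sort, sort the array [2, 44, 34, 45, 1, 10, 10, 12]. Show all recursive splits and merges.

Merge sort trace:

Split: [2, 44, 34, 45, 1, 10, 10, 12] -> [2, 44, 34, 45] and [1, 10, 10, 12]
  Split: [2, 44, 34, 45] -> [2, 44] and [34, 45]
    Split: [2, 44] -> [2] and [44]
    Merge: [2] + [44] -> [2, 44]
    Split: [34, 45] -> [34] and [45]
    Merge: [34] + [45] -> [34, 45]
  Merge: [2, 44] + [34, 45] -> [2, 34, 44, 45]
  Split: [1, 10, 10, 12] -> [1, 10] and [10, 12]
    Split: [1, 10] -> [1] and [10]
    Merge: [1] + [10] -> [1, 10]
    Split: [10, 12] -> [10] and [12]
    Merge: [10] + [12] -> [10, 12]
  Merge: [1, 10] + [10, 12] -> [1, 10, 10, 12]
Merge: [2, 34, 44, 45] + [1, 10, 10, 12] -> [1, 2, 10, 10, 12, 34, 44, 45]

Final sorted array: [1, 2, 10, 10, 12, 34, 44, 45]

The merge sort proceeds by recursively splitting the array and merging sorted halves.
After all merges, the sorted array is [1, 2, 10, 10, 12, 34, 44, 45].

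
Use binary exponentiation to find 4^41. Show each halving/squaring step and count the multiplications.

Computing 4^41 by squaring (build up from 4^1; each line after the first costs one multiplication):

4^1 = 4
4^2 = (4^1)^2 = 4^2 = 16
4^4 = (4^2)^2 = 16^2 = 256
4^5 = 4 * 4^4 = 4 * 256 = 1024
4^10 = (4^5)^2 = 1024^2 = 1048576
4^20 = (4^10)^2 = 1048576^2 = 1099511627776
4^40 = (4^20)^2 = 1099511627776^2 = 1208925819614629174706176
4^41 = 4 * 4^40 = 4 * 1208925819614629174706176 = 4835703278458516698824704

Result: 4835703278458516698824704
Multiplications needed: 7 (7 lines after 4^1)

4^41 = 4835703278458516698824704. Using exponentiation by squaring, this requires 7 multiplications. The key idea: if the exponent is even, square the half-power; if odd, multiply by the base once.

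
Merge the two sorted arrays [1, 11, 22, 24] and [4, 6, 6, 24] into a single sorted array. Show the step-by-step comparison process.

Merging process:

Compare 1 vs 4: take 1 from left. Merged: [1]
Compare 11 vs 4: take 4 from right. Merged: [1, 4]
Compare 11 vs 6: take 6 from right. Merged: [1, 4, 6]
Compare 11 vs 6: take 6 from right. Merged: [1, 4, 6, 6]
Compare 11 vs 24: take 11 from left. Merged: [1, 4, 6, 6, 11]
Compare 22 vs 24: take 22 from left. Merged: [1, 4, 6, 6, 11, 22]
Compare 24 vs 24: take 24 from left. Merged: [1, 4, 6, 6, 11, 22, 24]
Append remaining from right: [24]. Merged: [1, 4, 6, 6, 11, 22, 24, 24]

Final merged array: [1, 4, 6, 6, 11, 22, 24, 24]
Total comparisons: 7

The merged array is [1, 4, 6, 6, 11, 22, 24, 24], requiring 7 comparisons. The merge step runs in O(n) time where n is the total number of elements.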